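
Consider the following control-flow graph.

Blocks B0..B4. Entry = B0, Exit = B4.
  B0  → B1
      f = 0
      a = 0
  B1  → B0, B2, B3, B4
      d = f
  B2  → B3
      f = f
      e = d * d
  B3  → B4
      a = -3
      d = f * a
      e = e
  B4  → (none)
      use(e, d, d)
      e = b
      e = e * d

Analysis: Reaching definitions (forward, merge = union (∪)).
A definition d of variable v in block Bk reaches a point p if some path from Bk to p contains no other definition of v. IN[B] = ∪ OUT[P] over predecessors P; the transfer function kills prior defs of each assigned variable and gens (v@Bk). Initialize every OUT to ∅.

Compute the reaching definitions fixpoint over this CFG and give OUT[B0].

Converged values:
  B0:  IN={a@B0, d@B1, f@B0}  OUT={a@B0, d@B1, f@B0}
  B1:  IN={a@B0, d@B1, f@B0}  OUT={a@B0, d@B1, f@B0}
  B2:  IN={a@B0, d@B1, f@B0}  OUT={a@B0, d@B1, e@B2, f@B2}
  B3:  IN={a@B0, d@B1, e@B2, f@B0, f@B2}  OUT={a@B3, d@B3, e@B3, f@B0, f@B2}
  B4:  IN={a@B0, a@B3, d@B1, d@B3, e@B3, f@B0, f@B2}  OUT={a@B0, a@B3, d@B1, d@B3, e@B4, f@B0, f@B2}

Merge at B0 (entry node, so the boundary value {} is joined with the incoming edge(s)): IN[B0] = {} ⊔ OUT[B1] = {a@B0, d@B1, f@B0}
Applying B0's transfer function to that IN value gives OUT[B0] (row B0 above).

Answer: {a@B0, d@B1, f@B0}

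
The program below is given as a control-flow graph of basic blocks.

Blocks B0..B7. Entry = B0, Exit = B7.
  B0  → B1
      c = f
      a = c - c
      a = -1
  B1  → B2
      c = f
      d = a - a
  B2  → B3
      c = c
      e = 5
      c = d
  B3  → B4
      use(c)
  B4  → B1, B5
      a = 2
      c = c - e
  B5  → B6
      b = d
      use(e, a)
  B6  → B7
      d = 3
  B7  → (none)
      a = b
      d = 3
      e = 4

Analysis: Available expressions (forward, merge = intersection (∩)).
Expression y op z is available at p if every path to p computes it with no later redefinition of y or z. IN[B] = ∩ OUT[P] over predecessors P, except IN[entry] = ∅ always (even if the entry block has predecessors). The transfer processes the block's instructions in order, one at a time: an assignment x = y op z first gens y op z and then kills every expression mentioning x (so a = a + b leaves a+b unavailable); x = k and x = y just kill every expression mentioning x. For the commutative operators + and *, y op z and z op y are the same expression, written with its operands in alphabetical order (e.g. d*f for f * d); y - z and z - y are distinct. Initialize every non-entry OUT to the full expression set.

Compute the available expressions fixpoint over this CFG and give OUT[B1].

Converged values:
  B0:  IN={}  OUT={c-c}
  B1:  IN={}  OUT={a-a}
  B2:  IN={a-a}  OUT={a-a}
  B3:  IN={a-a}  OUT={a-a}
  B4:  IN={a-a}  OUT={}
  B5:  IN={}  OUT={}
  B6:  IN={}  OUT={}
  B7:  IN={}  OUT={}

Merge at B1: IN[B1] = OUT[B0] ∩ OUT[B4] = {}
Applying B1's transfer function to that IN value gives OUT[B1] (row B1 above).

Answer: {a-a}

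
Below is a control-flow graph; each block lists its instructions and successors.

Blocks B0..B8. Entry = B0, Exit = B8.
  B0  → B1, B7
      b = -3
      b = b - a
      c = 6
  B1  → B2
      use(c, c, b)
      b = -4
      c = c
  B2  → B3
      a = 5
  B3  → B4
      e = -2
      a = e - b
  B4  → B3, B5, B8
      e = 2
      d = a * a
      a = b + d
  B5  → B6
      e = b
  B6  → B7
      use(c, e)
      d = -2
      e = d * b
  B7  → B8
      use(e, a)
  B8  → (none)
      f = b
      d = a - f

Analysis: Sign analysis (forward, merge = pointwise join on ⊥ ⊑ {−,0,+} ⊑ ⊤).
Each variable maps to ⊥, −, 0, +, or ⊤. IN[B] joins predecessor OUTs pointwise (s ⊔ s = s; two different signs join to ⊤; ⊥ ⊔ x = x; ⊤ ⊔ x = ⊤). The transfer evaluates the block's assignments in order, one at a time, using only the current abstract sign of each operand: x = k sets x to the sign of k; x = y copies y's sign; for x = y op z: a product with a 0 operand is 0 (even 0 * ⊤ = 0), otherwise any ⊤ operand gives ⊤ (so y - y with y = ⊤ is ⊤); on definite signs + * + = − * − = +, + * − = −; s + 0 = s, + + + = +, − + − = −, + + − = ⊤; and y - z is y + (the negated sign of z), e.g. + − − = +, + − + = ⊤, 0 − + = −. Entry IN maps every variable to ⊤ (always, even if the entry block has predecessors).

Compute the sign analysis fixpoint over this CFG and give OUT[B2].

Fixpoint table:
  B0: | IN=(all ⊤) | OUT={c:+; rest ⊤}
  B1: | IN={c:+; rest ⊤} | OUT={b:-, c:+; rest ⊤}
  B2: | IN={b:-, c:+; rest ⊤} | OUT={a:+, b:-, c:+; rest ⊤}
  B3: | IN={b:-, c:+; rest ⊤} | OUT={b:-, c:+, e:-; rest ⊤}
  B4: | IN={b:-, c:+, e:-; rest ⊤} | OUT={b:-, c:+, e:+; rest ⊤}
  B5: | IN={b:-, c:+, e:+; rest ⊤} | OUT={b:-, c:+, e:-; rest ⊤}
  B6: | IN={b:-, c:+, e:-; rest ⊤} | OUT={b:-, c:+, d:-, e:+; rest ⊤}
  B7: | IN={c:+; rest ⊤} | OUT={c:+; rest ⊤}
  B8: | IN={c:+; rest ⊤} | OUT={c:+; rest ⊤}

Merge at B2: IN[B2] = OUT[B1] = {a: ⊤, b: -, c: +, d: ⊤, e: ⊤, f: ⊤}
Applying B2's transfer function to that IN value gives OUT[B2] (row B2 above).

Answer: {a: +, b: -, c: +, d: ⊤, e: ⊤, f: ⊤}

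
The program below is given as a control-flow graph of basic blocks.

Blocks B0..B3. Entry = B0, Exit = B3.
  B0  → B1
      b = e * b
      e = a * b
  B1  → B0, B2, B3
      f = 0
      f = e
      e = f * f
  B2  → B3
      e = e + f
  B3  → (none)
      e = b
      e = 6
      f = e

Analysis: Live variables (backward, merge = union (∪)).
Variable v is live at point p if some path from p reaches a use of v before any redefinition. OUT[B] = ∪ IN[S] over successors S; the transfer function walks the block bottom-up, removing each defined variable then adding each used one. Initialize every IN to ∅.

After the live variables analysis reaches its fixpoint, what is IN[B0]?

Converged values:
  B0:  IN={a, b, e}  OUT={a, b, e}
  B1:  IN={a, b, e}  OUT={a, b, e, f}
  B2:  IN={b, e, f}  OUT={b}
  B3:  IN={b}  OUT={}

Merge at B0: OUT[B0] = IN[B1] = {a, b, e}
Applying B0's transfer function to that OUT value gives IN[B0] (row B0 above).

Answer: {a, b, e}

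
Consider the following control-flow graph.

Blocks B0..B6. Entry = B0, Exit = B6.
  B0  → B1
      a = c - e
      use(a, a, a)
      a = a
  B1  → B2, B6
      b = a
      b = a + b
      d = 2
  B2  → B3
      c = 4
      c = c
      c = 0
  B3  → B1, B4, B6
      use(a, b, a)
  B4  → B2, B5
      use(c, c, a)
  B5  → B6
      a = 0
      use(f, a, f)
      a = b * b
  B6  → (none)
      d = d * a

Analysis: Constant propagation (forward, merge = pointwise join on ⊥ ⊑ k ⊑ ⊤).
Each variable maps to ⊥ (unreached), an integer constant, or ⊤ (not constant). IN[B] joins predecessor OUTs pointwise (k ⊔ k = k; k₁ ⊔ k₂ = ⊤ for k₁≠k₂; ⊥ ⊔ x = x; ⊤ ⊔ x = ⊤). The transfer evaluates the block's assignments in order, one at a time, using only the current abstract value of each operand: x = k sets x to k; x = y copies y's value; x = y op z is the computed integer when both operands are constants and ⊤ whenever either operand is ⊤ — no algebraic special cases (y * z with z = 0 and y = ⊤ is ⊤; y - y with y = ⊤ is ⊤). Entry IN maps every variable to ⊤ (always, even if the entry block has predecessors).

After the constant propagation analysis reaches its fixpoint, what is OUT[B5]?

Converged values:
  B0: | IN=(all ⊤) | OUT=(all ⊤)
  B1: | IN=(all ⊤) | OUT={d:2; rest ⊤}
  B2: | IN={d:2; rest ⊤} | OUT={c:0, d:2; rest ⊤}
  B3: | IN={c:0, d:2; rest ⊤} | OUT={c:0, d:2; rest ⊤}
  B4: | IN={c:0, d:2; rest ⊤} | OUT={c:0, d:2; rest ⊤}
  B5: | IN={c:0, d:2; rest ⊤} | OUT={c:0, d:2; rest ⊤}
  B6: | IN={d:2; rest ⊤} | OUT=(all ⊤)

Merge at B5: IN[B5] = OUT[B4] = {a: ⊤, b: ⊤, c: 0, d: 2, e: ⊤, f: ⊤}
Applying B5's transfer function to that IN value gives OUT[B5] (row B5 above).

Answer: {a: ⊤, b: ⊤, c: 0, d: 2, e: ⊤, f: ⊤}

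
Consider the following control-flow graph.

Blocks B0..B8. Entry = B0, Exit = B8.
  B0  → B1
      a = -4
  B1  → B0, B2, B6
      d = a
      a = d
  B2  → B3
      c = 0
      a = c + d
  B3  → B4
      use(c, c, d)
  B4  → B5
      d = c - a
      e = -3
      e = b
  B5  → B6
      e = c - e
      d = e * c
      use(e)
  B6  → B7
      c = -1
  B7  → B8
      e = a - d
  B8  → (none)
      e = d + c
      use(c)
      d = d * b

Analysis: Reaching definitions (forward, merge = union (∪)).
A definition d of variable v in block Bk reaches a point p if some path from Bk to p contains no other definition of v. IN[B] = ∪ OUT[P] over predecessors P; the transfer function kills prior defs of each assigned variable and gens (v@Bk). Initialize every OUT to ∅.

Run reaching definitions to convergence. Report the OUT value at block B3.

Per-block solution:
  B0:   IN={a@B1, d@B1}   OUT={a@B0, d@B1}
  B1:   IN={a@B0, d@B1}   OUT={a@B1, d@B1}
  B2:   IN={a@B1, d@B1}   OUT={a@B2, c@B2, d@B1}
  B3:   IN={a@B2, c@B2, d@B1}   OUT={a@B2, c@B2, d@B1}
  B4:   IN={a@B2, c@B2, d@B1}   OUT={a@B2, c@B2, d@B4, e@B4}
  B5:   IN={a@B2, c@B2, d@B4, e@B4}   OUT={a@B2, c@B2, d@B5, e@B5}
  B6:   IN={a@B1, a@B2, c@B2, d@B1, d@B5, e@B5}   OUT={a@B1, a@B2, c@B6, d@B1, d@B5, e@B5}
  B7:   IN={a@B1, a@B2, c@B6, d@B1, d@B5, e@B5}   OUT={a@B1, a@B2, c@B6, d@B1, d@B5, e@B7}
  B8:   IN={a@B1, a@B2, c@B6, d@B1, d@B5, e@B7}   OUT={a@B1, a@B2, c@B6, d@B8, e@B8}

Merge at B3: IN[B3] = OUT[B2] = {a@B2, c@B2, d@B1}
Applying B3's transfer function to that IN value gives OUT[B3] (row B3 above).

Answer: {a@B2, c@B2, d@B1}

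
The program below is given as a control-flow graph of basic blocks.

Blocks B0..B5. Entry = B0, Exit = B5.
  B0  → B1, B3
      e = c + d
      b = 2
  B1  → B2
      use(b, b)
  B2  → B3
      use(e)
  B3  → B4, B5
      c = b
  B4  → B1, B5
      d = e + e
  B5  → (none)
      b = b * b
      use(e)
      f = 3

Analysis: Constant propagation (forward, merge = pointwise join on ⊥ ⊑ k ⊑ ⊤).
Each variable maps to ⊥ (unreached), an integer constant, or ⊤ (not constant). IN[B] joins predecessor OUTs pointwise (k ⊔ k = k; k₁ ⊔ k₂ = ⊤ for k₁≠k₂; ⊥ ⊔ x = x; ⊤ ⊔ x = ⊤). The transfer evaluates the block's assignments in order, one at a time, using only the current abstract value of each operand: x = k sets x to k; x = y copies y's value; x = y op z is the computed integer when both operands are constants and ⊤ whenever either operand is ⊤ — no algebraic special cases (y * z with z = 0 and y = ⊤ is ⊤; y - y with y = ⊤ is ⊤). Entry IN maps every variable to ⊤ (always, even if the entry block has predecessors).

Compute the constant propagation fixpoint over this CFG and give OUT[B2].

Converged values:
  B0:  IN=(all ⊤)  OUT={b:2; rest ⊤}
  B1:  IN={b:2; rest ⊤}  OUT={b:2; rest ⊤}
  B2:  IN={b:2; rest ⊤}  OUT={b:2; rest ⊤}
  B3:  IN={b:2; rest ⊤}  OUT={b:2, c:2; rest ⊤}
  B4:  IN={b:2, c:2; rest ⊤}  OUT={b:2, c:2; rest ⊤}
  B5:  IN={b:2, c:2; rest ⊤}  OUT={b:4, c:2, f:3; rest ⊤}

Merge at B2: IN[B2] = OUT[B1] = {a: ⊤, b: 2, c: ⊤, d: ⊤, e: ⊤, f: ⊤}
Applying B2's transfer function to that IN value gives OUT[B2] (row B2 above).

Answer: {a: ⊤, b: 2, c: ⊤, d: ⊤, e: ⊤, f: ⊤}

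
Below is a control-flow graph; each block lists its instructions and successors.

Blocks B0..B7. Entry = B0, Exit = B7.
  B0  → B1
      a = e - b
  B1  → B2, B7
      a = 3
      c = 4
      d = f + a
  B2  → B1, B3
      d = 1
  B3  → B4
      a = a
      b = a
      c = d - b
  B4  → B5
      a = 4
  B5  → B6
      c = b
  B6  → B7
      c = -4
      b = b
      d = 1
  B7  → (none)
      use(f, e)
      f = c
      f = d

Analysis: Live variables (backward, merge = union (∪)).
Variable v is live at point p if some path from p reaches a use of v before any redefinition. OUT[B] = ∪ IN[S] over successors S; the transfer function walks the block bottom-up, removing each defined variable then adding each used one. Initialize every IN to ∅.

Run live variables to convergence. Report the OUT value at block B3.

Answer: {b, e, f}

Derivation:
Fixpoint table:
  B0:   IN={b, e, f}   OUT={e, f}
  B1:   IN={e, f}   OUT={a, c, d, e, f}
  B2:   IN={a, e, f}   OUT={a, d, e, f}
  B3:   IN={a, d, e, f}   OUT={b, e, f}
  B4:   IN={b, e, f}   OUT={b, e, f}
  B5:   IN={b, e, f}   OUT={b, e, f}
  B6:   IN={b, e, f}   OUT={c, d, e, f}
  B7:   IN={c, d, e, f}   OUT={}

Merge at B3: OUT[B3] = IN[B4] = {b, e, f}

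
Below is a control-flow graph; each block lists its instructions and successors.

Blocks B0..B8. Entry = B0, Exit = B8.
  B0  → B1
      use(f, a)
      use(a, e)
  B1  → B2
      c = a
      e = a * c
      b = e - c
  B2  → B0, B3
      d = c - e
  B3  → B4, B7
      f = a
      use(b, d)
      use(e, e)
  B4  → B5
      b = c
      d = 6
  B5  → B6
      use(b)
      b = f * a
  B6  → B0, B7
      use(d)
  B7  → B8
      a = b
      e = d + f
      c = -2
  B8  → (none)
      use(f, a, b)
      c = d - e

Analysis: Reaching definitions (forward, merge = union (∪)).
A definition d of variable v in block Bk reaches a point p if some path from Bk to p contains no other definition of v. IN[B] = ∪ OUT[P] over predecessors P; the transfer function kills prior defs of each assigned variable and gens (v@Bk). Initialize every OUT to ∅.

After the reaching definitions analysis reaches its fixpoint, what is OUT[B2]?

Answer: {b@B1, c@B1, d@B2, e@B1, f@B3}

Working:
Converged values:
  B0: | IN={b@B1, b@B5, c@B1, d@B2, d@B4, e@B1, f@B3} | OUT={b@B1, b@B5, c@B1, d@B2, d@B4, e@B1, f@B3}
  B1: | IN={b@B1, b@B5, c@B1, d@B2, d@B4, e@B1, f@B3} | OUT={b@B1, c@B1, d@B2, d@B4, e@B1, f@B3}
  B2: | IN={b@B1, c@B1, d@B2, d@B4, e@B1, f@B3} | OUT={b@B1, c@B1, d@B2, e@B1, f@B3}
  B3: | IN={b@B1, c@B1, d@B2, e@B1, f@B3} | OUT={b@B1, c@B1, d@B2, e@B1, f@B3}
  B4: | IN={b@B1, c@B1, d@B2, e@B1, f@B3} | OUT={b@B4, c@B1, d@B4, e@B1, f@B3}
  B5: | IN={b@B4, c@B1, d@B4, e@B1, f@B3} | OUT={b@B5, c@B1, d@B4, e@B1, f@B3}
  B6: | IN={b@B5, c@B1, d@B4, e@B1, f@B3} | OUT={b@B5, c@B1, d@B4, e@B1, f@B3}
  B7: | IN={b@B1, b@B5, c@B1, d@B2, d@B4, e@B1, f@B3} | OUT={a@B7, b@B1, b@B5, c@B7, d@B2, d@B4, e@B7, f@B3}
  B8: | IN={a@B7, b@B1, b@B5, c@B7, d@B2, d@B4, e@B7, f@B3} | OUT={a@B7, b@B1, b@B5, c@B8, d@B2, d@B4, e@B7, f@B3}

Merge at B2: IN[B2] = OUT[B1] = {b@B1, c@B1, d@B2, d@B4, e@B1, f@B3}
Applying B2's transfer function to that IN value gives OUT[B2] (row B2 above).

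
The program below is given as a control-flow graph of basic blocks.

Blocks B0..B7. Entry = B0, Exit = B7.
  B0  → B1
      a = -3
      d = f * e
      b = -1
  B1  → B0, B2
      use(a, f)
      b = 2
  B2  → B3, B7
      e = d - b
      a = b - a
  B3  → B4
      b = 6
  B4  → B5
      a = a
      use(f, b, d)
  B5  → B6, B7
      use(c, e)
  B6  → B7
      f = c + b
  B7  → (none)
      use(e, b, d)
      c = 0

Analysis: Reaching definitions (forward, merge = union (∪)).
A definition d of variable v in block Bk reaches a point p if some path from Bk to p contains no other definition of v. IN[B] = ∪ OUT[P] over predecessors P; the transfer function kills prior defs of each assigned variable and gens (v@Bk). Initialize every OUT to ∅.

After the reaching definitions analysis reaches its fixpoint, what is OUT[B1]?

Converged values:
  B0: | IN={a@B0, b@B1, d@B0} | OUT={a@B0, b@B0, d@B0}
  B1: | IN={a@B0, b@B0, d@B0} | OUT={a@B0, b@B1, d@B0}
  B2: | IN={a@B0, b@B1, d@B0} | OUT={a@B2, b@B1, d@B0, e@B2}
  B3: | IN={a@B2, b@B1, d@B0, e@B2} | OUT={a@B2, b@B3, d@B0, e@B2}
  B4: | IN={a@B2, b@B3, d@B0, e@B2} | OUT={a@B4, b@B3, d@B0, e@B2}
  B5: | IN={a@B4, b@B3, d@B0, e@B2} | OUT={a@B4, b@B3, d@B0, e@B2}
  B6: | IN={a@B4, b@B3, d@B0, e@B2} | OUT={a@B4, b@B3, d@B0, e@B2, f@B6}
  B7: | IN={a@B2, a@B4, b@B1, b@B3, d@B0, e@B2, f@B6} | OUT={a@B2, a@B4, b@B1, b@B3, c@B7, d@B0, e@B2, f@B6}

Merge at B1: IN[B1] = OUT[B0] = {a@B0, b@B0, d@B0}
Applying B1's transfer function to that IN value gives OUT[B1] (row B1 above).

Answer: {a@B0, b@B1, d@B0}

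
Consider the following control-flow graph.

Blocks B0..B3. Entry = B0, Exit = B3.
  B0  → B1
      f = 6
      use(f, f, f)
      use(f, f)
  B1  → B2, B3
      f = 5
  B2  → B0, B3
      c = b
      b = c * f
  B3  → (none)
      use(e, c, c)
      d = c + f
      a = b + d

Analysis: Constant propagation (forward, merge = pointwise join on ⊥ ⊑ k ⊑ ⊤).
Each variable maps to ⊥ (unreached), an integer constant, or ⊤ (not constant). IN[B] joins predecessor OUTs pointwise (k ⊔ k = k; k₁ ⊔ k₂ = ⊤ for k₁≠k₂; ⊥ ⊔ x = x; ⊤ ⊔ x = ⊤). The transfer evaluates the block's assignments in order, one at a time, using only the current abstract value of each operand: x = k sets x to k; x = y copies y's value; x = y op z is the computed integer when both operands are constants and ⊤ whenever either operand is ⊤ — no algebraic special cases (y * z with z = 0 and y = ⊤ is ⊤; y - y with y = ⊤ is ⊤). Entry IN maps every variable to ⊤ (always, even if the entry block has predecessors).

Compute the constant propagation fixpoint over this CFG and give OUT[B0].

Answer: {a: ⊤, b: ⊤, c: ⊤, d: ⊤, e: ⊤, f: 6}

Derivation:
Per-block solution:
  B0:   IN=(all ⊤)   OUT={f:6; rest ⊤}
  B1:   IN={f:6; rest ⊤}   OUT={f:5; rest ⊤}
  B2:   IN={f:5; rest ⊤}   OUT={f:5; rest ⊤}
  B3:   IN={f:5; rest ⊤}   OUT={f:5; rest ⊤}

Merge at B0 (entry node, so the boundary value (all ⊤) is joined with the incoming edge(s)): IN[B0] = (all ⊤) ⊔ OUT[B2] = {a: ⊤, b: ⊤, c: ⊤, d: ⊤, e: ⊤, f: ⊤}
Applying B0's transfer function to that IN value gives OUT[B0] (row B0 above).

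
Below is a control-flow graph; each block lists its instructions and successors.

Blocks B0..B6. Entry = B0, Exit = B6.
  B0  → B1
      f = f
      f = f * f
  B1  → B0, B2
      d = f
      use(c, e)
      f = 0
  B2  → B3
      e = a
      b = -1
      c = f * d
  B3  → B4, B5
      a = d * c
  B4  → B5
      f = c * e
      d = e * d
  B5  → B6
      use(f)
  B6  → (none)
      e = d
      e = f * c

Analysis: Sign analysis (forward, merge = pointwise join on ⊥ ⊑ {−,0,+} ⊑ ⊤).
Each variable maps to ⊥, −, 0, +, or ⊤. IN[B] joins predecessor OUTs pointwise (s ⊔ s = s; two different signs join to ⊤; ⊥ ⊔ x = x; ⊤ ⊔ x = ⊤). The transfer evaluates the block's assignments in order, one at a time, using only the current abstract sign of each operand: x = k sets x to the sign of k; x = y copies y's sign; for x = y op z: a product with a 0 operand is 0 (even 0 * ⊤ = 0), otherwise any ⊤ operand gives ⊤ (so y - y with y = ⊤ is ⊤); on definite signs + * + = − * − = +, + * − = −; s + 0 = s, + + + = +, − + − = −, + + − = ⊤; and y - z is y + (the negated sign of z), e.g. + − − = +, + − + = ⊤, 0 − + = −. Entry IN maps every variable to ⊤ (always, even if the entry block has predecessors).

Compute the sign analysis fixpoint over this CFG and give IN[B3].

Answer: {a: ⊤, b: -, c: 0, d: ⊤, e: ⊤, f: 0}

Derivation:
Per-block solution:
  B0: | IN=(all ⊤) | OUT=(all ⊤)
  B1: | IN=(all ⊤) | OUT={f:0; rest ⊤}
  B2: | IN={f:0; rest ⊤} | OUT={b:-, c:0, f:0; rest ⊤}
  B3: | IN={b:-, c:0, f:0; rest ⊤} | OUT={a:0, b:-, c:0, f:0; rest ⊤}
  B4: | IN={a:0, b:-, c:0, f:0; rest ⊤} | OUT={a:0, b:-, c:0, f:0; rest ⊤}
  B5: | IN={a:0, b:-, c:0, f:0; rest ⊤} | OUT={a:0, b:-, c:0, f:0; rest ⊤}
  B6: | IN={a:0, b:-, c:0, f:0; rest ⊤} | OUT={a:0, b:-, c:0, e:0, f:0; rest ⊤}

Merge at B3: IN[B3] = OUT[B2] = {a: ⊤, b: -, c: 0, d: ⊤, e: ⊤, f: 0}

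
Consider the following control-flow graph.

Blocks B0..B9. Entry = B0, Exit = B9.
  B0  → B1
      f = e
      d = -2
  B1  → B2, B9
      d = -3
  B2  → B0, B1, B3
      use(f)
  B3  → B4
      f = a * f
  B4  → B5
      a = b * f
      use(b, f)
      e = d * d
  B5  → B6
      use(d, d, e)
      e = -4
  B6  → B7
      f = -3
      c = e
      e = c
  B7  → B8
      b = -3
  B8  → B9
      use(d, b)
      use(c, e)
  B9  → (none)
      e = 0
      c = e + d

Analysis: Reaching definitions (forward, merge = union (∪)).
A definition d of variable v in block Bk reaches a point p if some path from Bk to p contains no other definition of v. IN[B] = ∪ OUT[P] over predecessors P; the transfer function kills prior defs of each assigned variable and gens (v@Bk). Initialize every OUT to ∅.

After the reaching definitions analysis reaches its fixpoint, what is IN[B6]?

Converged values:
  B0:  IN={d@B1, f@B0}  OUT={d@B0, f@B0}
  B1:  IN={d@B0, d@B1, f@B0}  OUT={d@B1, f@B0}
  B2:  IN={d@B1, f@B0}  OUT={d@B1, f@B0}
  B3:  IN={d@B1, f@B0}  OUT={d@B1, f@B3}
  B4:  IN={d@B1, f@B3}  OUT={a@B4, d@B1, e@B4, f@B3}
  B5:  IN={a@B4, d@B1, e@B4, f@B3}  OUT={a@B4, d@B1, e@B5, f@B3}
  B6:  IN={a@B4, d@B1, e@B5, f@B3}  OUT={a@B4, c@B6, d@B1, e@B6, f@B6}
  B7:  IN={a@B4, c@B6, d@B1, e@B6, f@B6}  OUT={a@B4, b@B7, c@B6, d@B1, e@B6, f@B6}
  B8:  IN={a@B4, b@B7, c@B6, d@B1, e@B6, f@B6}  OUT={a@B4, b@B7, c@B6, d@B1, e@B6, f@B6}
  B9:  IN={a@B4, b@B7, c@B6, d@B1, e@B6, f@B0, f@B6}  OUT={a@B4, b@B7, c@B9, d@B1, e@B9, f@B0, f@B6}

Merge at B6: IN[B6] = OUT[B5] = {a@B4, d@B1, e@B5, f@B3}

Answer: {a@B4, d@B1, e@B5, f@B3}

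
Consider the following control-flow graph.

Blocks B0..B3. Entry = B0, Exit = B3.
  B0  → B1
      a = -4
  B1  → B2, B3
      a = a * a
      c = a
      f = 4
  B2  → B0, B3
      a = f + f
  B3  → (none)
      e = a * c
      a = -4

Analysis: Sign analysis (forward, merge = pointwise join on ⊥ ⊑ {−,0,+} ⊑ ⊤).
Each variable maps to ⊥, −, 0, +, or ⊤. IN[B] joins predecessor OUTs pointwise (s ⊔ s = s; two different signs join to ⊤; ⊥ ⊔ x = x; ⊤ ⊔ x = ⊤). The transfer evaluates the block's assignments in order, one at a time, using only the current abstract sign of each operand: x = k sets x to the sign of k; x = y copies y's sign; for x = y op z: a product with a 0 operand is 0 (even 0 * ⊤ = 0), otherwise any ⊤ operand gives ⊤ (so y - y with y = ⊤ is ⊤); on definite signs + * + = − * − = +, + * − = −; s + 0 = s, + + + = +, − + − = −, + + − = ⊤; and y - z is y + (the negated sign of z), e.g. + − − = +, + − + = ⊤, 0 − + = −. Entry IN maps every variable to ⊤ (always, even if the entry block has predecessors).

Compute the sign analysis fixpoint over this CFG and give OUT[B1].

Fixpoint table:
  B0:  IN=(all ⊤)  OUT={a:-; rest ⊤}
  B1:  IN={a:-; rest ⊤}  OUT={a:+, c:+, f:+; rest ⊤}
  B2:  IN={a:+, c:+, f:+; rest ⊤}  OUT={a:+, c:+, f:+; rest ⊤}
  B3:  IN={a:+, c:+, f:+; rest ⊤}  OUT={a:-, c:+, e:+, f:+; rest ⊤}

Merge at B1: IN[B1] = OUT[B0] = {a: -, b: ⊤, c: ⊤, d: ⊤, e: ⊤, f: ⊤}
Applying B1's transfer function to that IN value gives OUT[B1] (row B1 above).

Answer: {a: +, b: ⊤, c: +, d: ⊤, e: ⊤, f: +}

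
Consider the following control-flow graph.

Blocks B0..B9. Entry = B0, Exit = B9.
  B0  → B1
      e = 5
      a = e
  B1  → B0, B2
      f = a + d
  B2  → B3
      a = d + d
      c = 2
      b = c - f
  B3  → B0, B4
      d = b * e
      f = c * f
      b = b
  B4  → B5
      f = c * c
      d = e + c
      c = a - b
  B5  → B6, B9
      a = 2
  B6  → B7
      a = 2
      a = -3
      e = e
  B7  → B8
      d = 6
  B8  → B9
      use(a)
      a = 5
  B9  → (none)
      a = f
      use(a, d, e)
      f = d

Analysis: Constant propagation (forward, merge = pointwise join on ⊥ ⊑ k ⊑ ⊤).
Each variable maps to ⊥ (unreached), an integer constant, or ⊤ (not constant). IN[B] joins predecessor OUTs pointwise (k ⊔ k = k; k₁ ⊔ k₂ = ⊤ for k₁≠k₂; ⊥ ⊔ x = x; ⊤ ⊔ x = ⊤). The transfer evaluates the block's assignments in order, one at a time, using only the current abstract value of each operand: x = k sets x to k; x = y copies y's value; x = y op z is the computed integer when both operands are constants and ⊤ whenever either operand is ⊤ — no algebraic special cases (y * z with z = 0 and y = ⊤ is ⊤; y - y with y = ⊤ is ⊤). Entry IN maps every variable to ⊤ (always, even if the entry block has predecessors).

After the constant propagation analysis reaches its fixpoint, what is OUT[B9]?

Answer: {a: 4, b: ⊤, c: ⊤, d: ⊤, e: 5, f: ⊤}

Trace:
Fixpoint table:
  B0:   IN=(all ⊤)   OUT={a:5, e:5; rest ⊤}
  B1:   IN={a:5, e:5; rest ⊤}   OUT={a:5, e:5; rest ⊤}
  B2:   IN={a:5, e:5; rest ⊤}   OUT={c:2, e:5; rest ⊤}
  B3:   IN={c:2, e:5; rest ⊤}   OUT={c:2, e:5; rest ⊤}
  B4:   IN={c:2, e:5; rest ⊤}   OUT={d:7, e:5, f:4; rest ⊤}
  B5:   IN={d:7, e:5, f:4; rest ⊤}   OUT={a:2, d:7, e:5, f:4; rest ⊤}
  B6:   IN={a:2, d:7, e:5, f:4; rest ⊤}   OUT={a:-3, d:7, e:5, f:4; rest ⊤}
  B7:   IN={a:-3, d:7, e:5, f:4; rest ⊤}   OUT={a:-3, d:6, e:5, f:4; rest ⊤}
  B8:   IN={a:-3, d:6, e:5, f:4; rest ⊤}   OUT={a:5, d:6, e:5, f:4; rest ⊤}
  B9:   IN={e:5, f:4; rest ⊤}   OUT={a:4, e:5; rest ⊤}

Merge at B9: IN[B9] = OUT[B5] ⊔ OUT[B8] = {a: ⊤, b: ⊤, c: ⊤, d: ⊤, e: 5, f: 4}
Applying B9's transfer function to that IN value gives OUT[B9] (row B9 above).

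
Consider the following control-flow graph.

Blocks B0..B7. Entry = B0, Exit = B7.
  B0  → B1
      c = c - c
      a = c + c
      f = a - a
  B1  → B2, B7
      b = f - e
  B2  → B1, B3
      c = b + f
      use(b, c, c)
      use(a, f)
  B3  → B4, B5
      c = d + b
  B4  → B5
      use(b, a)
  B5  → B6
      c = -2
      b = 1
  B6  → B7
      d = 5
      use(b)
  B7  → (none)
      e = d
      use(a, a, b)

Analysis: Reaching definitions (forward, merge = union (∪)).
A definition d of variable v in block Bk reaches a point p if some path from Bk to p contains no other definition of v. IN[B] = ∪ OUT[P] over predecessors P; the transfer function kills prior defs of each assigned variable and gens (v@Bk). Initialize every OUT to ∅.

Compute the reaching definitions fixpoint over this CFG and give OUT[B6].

Fixpoint table:
  B0: | IN={} | OUT={a@B0, c@B0, f@B0}
  B1: | IN={a@B0, b@B1, c@B0, c@B2, f@B0} | OUT={a@B0, b@B1, c@B0, c@B2, f@B0}
  B2: | IN={a@B0, b@B1, c@B0, c@B2, f@B0} | OUT={a@B0, b@B1, c@B2, f@B0}
  B3: | IN={a@B0, b@B1, c@B2, f@B0} | OUT={a@B0, b@B1, c@B3, f@B0}
  B4: | IN={a@B0, b@B1, c@B3, f@B0} | OUT={a@B0, b@B1, c@B3, f@B0}
  B5: | IN={a@B0, b@B1, c@B3, f@B0} | OUT={a@B0, b@B5, c@B5, f@B0}
  B6: | IN={a@B0, b@B5, c@B5, f@B0} | OUT={a@B0, b@B5, c@B5, d@B6, f@B0}
  B7: | IN={a@B0, b@B1, b@B5, c@B0, c@B2, c@B5, d@B6, f@B0} | OUT={a@B0, b@B1, b@B5, c@B0, c@B2, c@B5, d@B6, e@B7, f@B0}

Merge at B6: IN[B6] = OUT[B5] = {a@B0, b@B5, c@B5, f@B0}
Applying B6's transfer function to that IN value gives OUT[B6] (row B6 above).

Answer: {a@B0, b@B5, c@B5, d@B6, f@B0}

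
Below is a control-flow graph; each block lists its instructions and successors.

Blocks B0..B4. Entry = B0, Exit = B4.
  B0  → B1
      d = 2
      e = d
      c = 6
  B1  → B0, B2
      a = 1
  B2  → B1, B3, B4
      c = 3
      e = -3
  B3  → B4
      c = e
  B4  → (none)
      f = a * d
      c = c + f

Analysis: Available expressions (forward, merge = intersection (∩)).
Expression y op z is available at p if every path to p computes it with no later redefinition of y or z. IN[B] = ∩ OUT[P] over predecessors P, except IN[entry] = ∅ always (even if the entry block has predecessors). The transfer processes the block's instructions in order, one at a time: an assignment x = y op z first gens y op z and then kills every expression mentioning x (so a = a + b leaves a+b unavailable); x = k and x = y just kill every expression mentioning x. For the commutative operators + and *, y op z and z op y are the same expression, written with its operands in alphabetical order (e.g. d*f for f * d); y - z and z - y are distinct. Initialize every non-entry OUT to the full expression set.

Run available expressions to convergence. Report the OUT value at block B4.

Fixpoint table:
  B0: | IN={} | OUT={}
  B1: | IN={} | OUT={}
  B2: | IN={} | OUT={}
  B3: | IN={} | OUT={}
  B4: | IN={} | OUT={a*d}

Merge at B4: IN[B4] = OUT[B2] ∩ OUT[B3] = {}
Applying B4's transfer function to that IN value gives OUT[B4] (row B4 above).

Answer: {a*d}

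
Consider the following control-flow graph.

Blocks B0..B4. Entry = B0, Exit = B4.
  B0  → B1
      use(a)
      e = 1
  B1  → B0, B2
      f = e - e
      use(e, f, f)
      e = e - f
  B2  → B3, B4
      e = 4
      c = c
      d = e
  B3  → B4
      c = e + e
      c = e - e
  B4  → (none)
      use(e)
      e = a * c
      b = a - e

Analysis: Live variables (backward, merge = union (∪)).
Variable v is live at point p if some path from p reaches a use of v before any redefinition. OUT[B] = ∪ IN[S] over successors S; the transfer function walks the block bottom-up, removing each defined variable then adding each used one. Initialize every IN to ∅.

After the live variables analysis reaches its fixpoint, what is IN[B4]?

Answer: {a, c, e}

Working:
Per-block solution:
  B0: | IN={a, c} | OUT={a, c, e}
  B1: | IN={a, c, e} | OUT={a, c}
  B2: | IN={a, c} | OUT={a, c, e}
  B3: | IN={a, e} | OUT={a, c, e}
  B4: | IN={a, c, e} | OUT={}

B4 is the boundary node: OUT[B4] = {}
Applying B4's transfer function to that OUT value gives IN[B4] (row B4 above).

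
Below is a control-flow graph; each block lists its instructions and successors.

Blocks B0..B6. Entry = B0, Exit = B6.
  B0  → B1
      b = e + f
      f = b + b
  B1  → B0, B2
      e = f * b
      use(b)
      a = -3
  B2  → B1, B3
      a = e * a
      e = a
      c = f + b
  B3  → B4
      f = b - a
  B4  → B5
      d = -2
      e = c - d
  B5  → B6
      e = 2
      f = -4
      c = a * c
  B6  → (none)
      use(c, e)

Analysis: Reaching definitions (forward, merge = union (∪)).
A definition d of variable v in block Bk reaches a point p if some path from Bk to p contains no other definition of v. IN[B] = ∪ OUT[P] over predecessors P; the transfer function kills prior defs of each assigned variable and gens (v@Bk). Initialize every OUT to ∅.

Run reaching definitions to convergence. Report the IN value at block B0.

Converged values:
  B0:  IN={a@B1, b@B0, c@B2, e@B1, f@B0}  OUT={a@B1, b@B0, c@B2, e@B1, f@B0}
  B1:  IN={a@B1, a@B2, b@B0, c@B2, e@B1, e@B2, f@B0}  OUT={a@B1, b@B0, c@B2, e@B1, f@B0}
  B2:  IN={a@B1, b@B0, c@B2, e@B1, f@B0}  OUT={a@B2, b@B0, c@B2, e@B2, f@B0}
  B3:  IN={a@B2, b@B0, c@B2, e@B2, f@B0}  OUT={a@B2, b@B0, c@B2, e@B2, f@B3}
  B4:  IN={a@B2, b@B0, c@B2, e@B2, f@B3}  OUT={a@B2, b@B0, c@B2, d@B4, e@B4, f@B3}
  B5:  IN={a@B2, b@B0, c@B2, d@B4, e@B4, f@B3}  OUT={a@B2, b@B0, c@B5, d@B4, e@B5, f@B5}
  B6:  IN={a@B2, b@B0, c@B5, d@B4, e@B5, f@B5}  OUT={a@B2, b@B0, c@B5, d@B4, e@B5, f@B5}

Merge at B0 (entry node, so the boundary value {} is joined with the incoming edge(s)): IN[B0] = {} ⊔ OUT[B1] = {a@B1, b@B0, c@B2, e@B1, f@B0}

Answer: {a@B1, b@B0, c@B2, e@B1, f@B0}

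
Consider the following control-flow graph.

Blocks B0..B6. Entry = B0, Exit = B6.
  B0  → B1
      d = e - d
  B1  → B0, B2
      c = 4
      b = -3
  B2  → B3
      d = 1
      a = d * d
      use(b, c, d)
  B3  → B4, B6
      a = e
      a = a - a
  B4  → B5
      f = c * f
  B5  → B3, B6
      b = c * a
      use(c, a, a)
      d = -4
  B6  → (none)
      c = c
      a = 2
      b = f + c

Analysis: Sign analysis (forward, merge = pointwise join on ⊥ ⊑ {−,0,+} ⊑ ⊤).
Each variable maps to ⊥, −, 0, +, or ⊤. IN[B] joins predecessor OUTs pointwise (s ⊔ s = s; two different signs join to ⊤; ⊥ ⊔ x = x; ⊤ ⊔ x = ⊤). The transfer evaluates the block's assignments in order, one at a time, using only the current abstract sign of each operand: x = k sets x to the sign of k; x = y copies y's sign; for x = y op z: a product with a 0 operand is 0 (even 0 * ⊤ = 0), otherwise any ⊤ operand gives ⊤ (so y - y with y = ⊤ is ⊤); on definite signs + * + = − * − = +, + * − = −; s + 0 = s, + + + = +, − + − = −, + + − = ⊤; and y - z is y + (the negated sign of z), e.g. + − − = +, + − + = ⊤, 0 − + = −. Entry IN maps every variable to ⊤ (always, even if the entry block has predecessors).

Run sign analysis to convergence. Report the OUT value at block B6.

Answer: {a: +, b: ⊤, c: +, d: ⊤, e: ⊤, f: ⊤}

Derivation:
Fixpoint table:
  B0: | IN=(all ⊤) | OUT=(all ⊤)
  B1: | IN=(all ⊤) | OUT={b:-, c:+; rest ⊤}
  B2: | IN={b:-, c:+; rest ⊤} | OUT={a:+, b:-, c:+, d:+; rest ⊤}
  B3: | IN={c:+; rest ⊤} | OUT={c:+; rest ⊤}
  B4: | IN={c:+; rest ⊤} | OUT={c:+; rest ⊤}
  B5: | IN={c:+; rest ⊤} | OUT={c:+, d:-; rest ⊤}
  B6: | IN={c:+; rest ⊤} | OUT={a:+, c:+; rest ⊤}

Merge at B6: IN[B6] = OUT[B3] ⊔ OUT[B5] = {a: ⊤, b: ⊤, c: +, d: ⊤, e: ⊤, f: ⊤}
Applying B6's transfer function to that IN value gives OUT[B6] (row B6 above).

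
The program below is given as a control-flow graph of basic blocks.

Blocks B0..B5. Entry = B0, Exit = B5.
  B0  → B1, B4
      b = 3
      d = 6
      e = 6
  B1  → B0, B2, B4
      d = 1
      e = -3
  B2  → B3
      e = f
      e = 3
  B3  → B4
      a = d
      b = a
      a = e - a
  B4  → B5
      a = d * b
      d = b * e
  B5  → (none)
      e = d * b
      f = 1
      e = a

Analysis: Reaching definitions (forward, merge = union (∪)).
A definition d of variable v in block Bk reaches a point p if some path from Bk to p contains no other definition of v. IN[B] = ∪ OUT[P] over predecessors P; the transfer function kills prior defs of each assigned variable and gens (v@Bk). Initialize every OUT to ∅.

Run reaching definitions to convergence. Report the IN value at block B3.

Per-block solution:
  B0:  IN={b@B0, d@B1, e@B1}  OUT={b@B0, d@B0, e@B0}
  B1:  IN={b@B0, d@B0, e@B0}  OUT={b@B0, d@B1, e@B1}
  B2:  IN={b@B0, d@B1, e@B1}  OUT={b@B0, d@B1, e@B2}
  B3:  IN={b@B0, d@B1, e@B2}  OUT={a@B3, b@B3, d@B1, e@B2}
  B4:  IN={a@B3, b@B0, b@B3, d@B0, d@B1, e@B0, e@B1, e@B2}  OUT={a@B4, b@B0, b@B3, d@B4, e@B0, e@B1, e@B2}
  B5:  IN={a@B4, b@B0, b@B3, d@B4, e@B0, e@B1, e@B2}  OUT={a@B4, b@B0, b@B3, d@B4, e@B5, f@B5}

Merge at B3: IN[B3] = OUT[B2] = {b@B0, d@B1, e@B2}

Answer: {b@B0, d@B1, e@B2}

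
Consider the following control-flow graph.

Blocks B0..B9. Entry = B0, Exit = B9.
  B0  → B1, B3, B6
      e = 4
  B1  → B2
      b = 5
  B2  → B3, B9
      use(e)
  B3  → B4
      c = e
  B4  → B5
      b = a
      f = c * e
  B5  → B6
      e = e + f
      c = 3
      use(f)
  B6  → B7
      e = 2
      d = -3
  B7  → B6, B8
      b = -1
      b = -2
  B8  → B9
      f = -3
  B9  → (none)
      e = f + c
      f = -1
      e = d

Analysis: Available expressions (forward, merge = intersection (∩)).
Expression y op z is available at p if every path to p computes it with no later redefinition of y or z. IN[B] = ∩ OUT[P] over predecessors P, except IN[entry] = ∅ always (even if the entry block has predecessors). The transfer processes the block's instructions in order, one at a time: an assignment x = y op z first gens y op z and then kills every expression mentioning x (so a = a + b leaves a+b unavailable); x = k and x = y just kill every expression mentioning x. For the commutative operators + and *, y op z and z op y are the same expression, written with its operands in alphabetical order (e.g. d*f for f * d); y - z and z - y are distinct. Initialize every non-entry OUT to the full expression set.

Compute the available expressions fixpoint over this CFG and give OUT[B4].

Answer: {c*e}

Trace:
Fixpoint table:
  B0: | IN={} | OUT={}
  B1: | IN={} | OUT={}
  B2: | IN={} | OUT={}
  B3: | IN={} | OUT={}
  B4: | IN={} | OUT={c*e}
  B5: | IN={c*e} | OUT={}
  B6: | IN={} | OUT={}
  B7: | IN={} | OUT={}
  B8: | IN={} | OUT={}
  B9: | IN={} | OUT={}

Merge at B4: IN[B4] = OUT[B3] = {}
Applying B4's transfer function to that IN value gives OUT[B4] (row B4 above).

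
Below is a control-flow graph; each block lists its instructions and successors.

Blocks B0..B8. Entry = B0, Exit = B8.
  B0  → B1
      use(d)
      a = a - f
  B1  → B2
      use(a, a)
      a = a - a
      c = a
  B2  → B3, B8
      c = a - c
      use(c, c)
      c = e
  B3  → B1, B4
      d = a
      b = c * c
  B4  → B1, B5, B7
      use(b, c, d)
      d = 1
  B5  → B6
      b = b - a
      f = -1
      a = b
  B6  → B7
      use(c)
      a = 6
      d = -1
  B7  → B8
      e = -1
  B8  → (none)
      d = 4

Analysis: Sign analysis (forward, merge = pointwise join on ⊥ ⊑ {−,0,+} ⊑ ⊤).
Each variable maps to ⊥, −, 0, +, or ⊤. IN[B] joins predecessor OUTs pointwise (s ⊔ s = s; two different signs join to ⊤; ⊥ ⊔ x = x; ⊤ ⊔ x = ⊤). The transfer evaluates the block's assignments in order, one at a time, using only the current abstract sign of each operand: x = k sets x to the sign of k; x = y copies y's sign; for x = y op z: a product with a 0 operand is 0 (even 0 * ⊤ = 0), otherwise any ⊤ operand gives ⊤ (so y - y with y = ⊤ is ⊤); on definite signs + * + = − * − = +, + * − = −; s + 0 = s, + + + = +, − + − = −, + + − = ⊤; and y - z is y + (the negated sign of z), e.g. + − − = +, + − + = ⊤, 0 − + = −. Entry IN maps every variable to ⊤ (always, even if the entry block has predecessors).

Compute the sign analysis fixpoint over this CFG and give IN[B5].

Answer: {a: ⊤, b: ⊤, c: ⊤, d: +, e: ⊤, f: ⊤}

Working:
Per-block solution:
  B0:  IN=(all ⊤)  OUT=(all ⊤)
  B1:  IN=(all ⊤)  OUT=(all ⊤)
  B2:  IN=(all ⊤)  OUT=(all ⊤)
  B3:  IN=(all ⊤)  OUT=(all ⊤)
  B4:  IN=(all ⊤)  OUT={d:+; rest ⊤}
  B5:  IN={d:+; rest ⊤}  OUT={d:+, f:-; rest ⊤}
  B6:  IN={d:+, f:-; rest ⊤}  OUT={a:+, d:-, f:-; rest ⊤}
  B7:  IN=(all ⊤)  OUT={e:-; rest ⊤}
  B8:  IN=(all ⊤)  OUT={d:+; rest ⊤}

Merge at B5: IN[B5] = OUT[B4] = {a: ⊤, b: ⊤, c: ⊤, d: +, e: ⊤, f: ⊤}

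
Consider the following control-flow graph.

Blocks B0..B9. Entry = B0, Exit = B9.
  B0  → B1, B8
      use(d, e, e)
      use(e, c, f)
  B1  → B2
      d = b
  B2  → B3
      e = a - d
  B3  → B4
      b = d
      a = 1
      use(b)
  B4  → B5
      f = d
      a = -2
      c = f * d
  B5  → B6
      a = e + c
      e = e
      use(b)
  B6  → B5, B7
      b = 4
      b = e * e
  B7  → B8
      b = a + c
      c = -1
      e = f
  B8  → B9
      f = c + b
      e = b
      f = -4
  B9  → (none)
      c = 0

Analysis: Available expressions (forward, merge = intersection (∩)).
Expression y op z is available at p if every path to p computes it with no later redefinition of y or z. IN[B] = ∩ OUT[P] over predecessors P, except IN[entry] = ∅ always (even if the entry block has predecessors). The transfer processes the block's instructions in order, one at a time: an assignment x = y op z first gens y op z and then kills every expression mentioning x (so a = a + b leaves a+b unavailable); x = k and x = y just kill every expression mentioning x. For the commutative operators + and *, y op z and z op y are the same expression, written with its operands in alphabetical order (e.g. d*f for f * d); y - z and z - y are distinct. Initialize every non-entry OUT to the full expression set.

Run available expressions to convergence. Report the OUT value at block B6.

Per-block solution:
  B0: | IN={} | OUT={}
  B1: | IN={} | OUT={}
  B2: | IN={} | OUT={a-d}
  B3: | IN={a-d} | OUT={}
  B4: | IN={} | OUT={d*f}
  B5: | IN={d*f} | OUT={d*f}
  B6: | IN={d*f} | OUT={d*f, e*e}
  B7: | IN={d*f, e*e} | OUT={d*f}
  B8: | IN={} | OUT={b+c}
  B9: | IN={b+c} | OUT={}

Merge at B6: IN[B6] = OUT[B5] = {d*f}
Applying B6's transfer function to that IN value gives OUT[B6] (row B6 above).

Answer: {d*f, e*e}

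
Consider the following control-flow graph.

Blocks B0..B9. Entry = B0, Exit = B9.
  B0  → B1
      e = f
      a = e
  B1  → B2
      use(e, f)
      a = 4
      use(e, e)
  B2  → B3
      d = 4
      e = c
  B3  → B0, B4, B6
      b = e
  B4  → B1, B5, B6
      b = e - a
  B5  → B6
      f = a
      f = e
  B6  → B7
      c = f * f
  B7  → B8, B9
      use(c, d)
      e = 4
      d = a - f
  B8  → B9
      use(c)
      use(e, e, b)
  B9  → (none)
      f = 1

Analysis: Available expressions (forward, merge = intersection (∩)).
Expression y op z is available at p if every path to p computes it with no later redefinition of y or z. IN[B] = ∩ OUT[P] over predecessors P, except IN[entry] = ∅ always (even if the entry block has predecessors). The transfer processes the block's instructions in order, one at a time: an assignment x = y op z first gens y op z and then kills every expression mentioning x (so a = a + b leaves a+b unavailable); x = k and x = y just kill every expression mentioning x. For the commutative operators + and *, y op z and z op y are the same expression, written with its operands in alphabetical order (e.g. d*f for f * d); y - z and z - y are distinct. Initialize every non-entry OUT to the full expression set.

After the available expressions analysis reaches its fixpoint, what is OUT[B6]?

Converged values:
  B0:  IN={}  OUT={}
  B1:  IN={}  OUT={}
  B2:  IN={}  OUT={}
  B3:  IN={}  OUT={}
  B4:  IN={}  OUT={e-a}
  B5:  IN={e-a}  OUT={e-a}
  B6:  IN={}  OUT={f*f}
  B7:  IN={f*f}  OUT={a-f, f*f}
  B8:  IN={a-f, f*f}  OUT={a-f, f*f}
  B9:  IN={a-f, f*f}  OUT={}

Merge at B6: IN[B6] = OUT[B3] ∩ OUT[B4] ∩ OUT[B5] = {}
Applying B6's transfer function to that IN value gives OUT[B6] (row B6 above).

Answer: {f*f}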